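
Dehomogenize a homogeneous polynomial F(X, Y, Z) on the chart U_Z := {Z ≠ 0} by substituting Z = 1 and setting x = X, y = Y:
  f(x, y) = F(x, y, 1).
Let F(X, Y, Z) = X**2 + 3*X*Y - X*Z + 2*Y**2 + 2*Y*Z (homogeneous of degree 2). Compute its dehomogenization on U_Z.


f(x, y) = x**2 + 3*x*y - x + 2*y**2 + 2*y

On U_Z we set Z = 1. Each monomial c·X^i·Y^j·Z^k in F becomes c·x^i·y^j·1^k = c·x^i·y^j.
Substituting Z = 1: F(X, Y, 1) = x**2 + 3*x*y - x + 2*y**2 + 2*y.
Note: deg(f) ≤ deg(F) = 2; strict inequality happens when F is divisible by Z (lost terms).


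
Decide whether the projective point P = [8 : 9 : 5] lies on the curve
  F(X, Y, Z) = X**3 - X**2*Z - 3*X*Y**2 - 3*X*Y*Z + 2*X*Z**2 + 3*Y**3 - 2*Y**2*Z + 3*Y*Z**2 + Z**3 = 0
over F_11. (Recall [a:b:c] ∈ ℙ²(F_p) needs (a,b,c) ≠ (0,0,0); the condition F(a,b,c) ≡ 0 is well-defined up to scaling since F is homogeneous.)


F(8,9,5) ≡ 9 (mod 11); P is NOT on the curve.

Evaluate F(8, 9, 5) term-by-term (mod 11).
  X**3 ↦ 1·512·1·1 = 512
  -X**2*Z ↦ -1·64·1·5 = -320
  -3*X*Y**2 ↦ -3·8·81·1 = -1944
  -3*X*Y*Z ↦ -3·8·9·5 = -1080
  2*X*Z**2 ↦ 2·8·1·25 = 400
  3*Y**3 ↦ 3·1·729·1 = 2187
  -2*Y**2*Z ↦ -2·1·81·5 = -810
  3*Y*Z**2 ↦ 3·1·9·25 = 675
  Z**3 ↦ 1·1·1·125 = 125
Sum: F(8, 9, 5) = (512) + (-320) + (-1944) + (-1080) + (400) + (2187) + (-810) + (675) + (125) = -255.
Reducing mod 11: -255 ≡ 9 (mod 11).
Since F(a, b, c) ≡ 9 ≠ 0 (mod 11), P does NOT lie on the curve.


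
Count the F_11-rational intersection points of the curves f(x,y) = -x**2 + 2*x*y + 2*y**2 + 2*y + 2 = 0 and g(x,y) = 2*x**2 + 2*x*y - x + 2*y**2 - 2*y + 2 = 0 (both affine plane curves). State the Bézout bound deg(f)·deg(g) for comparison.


Common zeros: ∅; count = 0; Bézout bound = 4.

deg(f) = 2, deg(g) = 2, so Bézout bound = 4.
Scan x ∈ F_11. For each x, list the y ∈ F_11 with f(x, y) ≡ 0 and those with g(x, y) ≡ 0 (mod 11); the common zeros in that column are the intersection.
  x = 0: f ≡ 0 at y ∈ ∅; g ≡ 0 at y ∈ ∅; common: ∅.
  x = 1: f ≡ 0 at y ∈ ∅; g ≡ 0 at y ∈ {2, 9}; common: ∅.
  x = 2: f ≡ 0 at y ∈ ∅; g ≡ 0 at y ∈ ∅; common: ∅.
  x = 3: f ≡ 0 at y ∈ ∅; g ≡ 0 at y ∈ {2, 7}; common: ∅.
  x = 4: f ≡ 0 at y ∈ {7, 10}; g ≡ 0 at y ∈ {3, 5}; common: ∅.
  x = 5: f ≡ 0 at y ∈ {6, 10}; g ≡ 0 at y ∈ ∅; common: ∅.
  x = 6: f ≡ 0 at y ∈ ∅; g ≡ 0 at y ∈ ∅; common: ∅.
  x = 7: f ≡ 0 at y ∈ {6, 8}; g ≡ 0 at y ∈ {7, 9}; common: ∅.
  x = 8: f ≡ 0 at y ∈ ∅; g ≡ 0 at y ∈ {5, 10}; common: ∅.
  x = 9: f ≡ 0 at y ∈ {4, 8}; g ≡ 0 at y ∈ ∅; common: ∅.
  x = 10: f ≡ 0 at y ∈ {4, 7}; g ≡ 0 at y ∈ {3, 10}; common: ∅.
Collecting: common zeros = ∅, so the count is 0.
Comparison with the Bézout bound: 0 ≤ 4 = deg(f)·deg(g), as expected for curves with no common component (the affine F_11-count falls short of the bound because intersections may lie at infinity, over extension fields, or carry multiplicity).


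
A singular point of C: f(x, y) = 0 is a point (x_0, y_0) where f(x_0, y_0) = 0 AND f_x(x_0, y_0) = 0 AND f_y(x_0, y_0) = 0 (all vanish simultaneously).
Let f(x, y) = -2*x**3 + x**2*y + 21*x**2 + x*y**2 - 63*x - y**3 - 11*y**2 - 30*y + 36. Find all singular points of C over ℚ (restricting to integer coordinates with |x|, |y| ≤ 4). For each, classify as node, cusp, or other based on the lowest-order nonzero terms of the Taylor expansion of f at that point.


Singular points: {(3, -3)}; classification: cusp.

Compute partial derivatives:
  f_x = -6*x**2 + 2*x*y + 42*x + y**2 - 63.
  f_y = x**2 + 2*x*y - 3*y**2 - 22*y - 30.
Scan x_0 ∈ {−4, ..., 4}. For each x_0, f_y(x_0, y) is a polynomial in y; find its integer roots y ∈ {−4, ..., 4}, then test f_x and f at those candidates.
  x = -4: f_y(-4, y) = -3*y**2 - 30*y - 14; no integer root y with |y| ≤ 4.
  x = -3: f_y(-3, y) = -3*y**2 - 28*y - 21; no integer root y with |y| ≤ 4.
  x = -2: f_y(-2, y) = -3*y**2 - 26*y - 26; no integer root y with |y| ≤ 4.
  x = -1: f_y(-1, y) = -3*y**2 - 24*y - 29; no integer root y with |y| ≤ 4.
  x = 0: f_y(0, y) = -3*y**2 - 22*y - 30; no integer root y with |y| ≤ 4.
  x = 1: f_y(1, y) = -3*y**2 - 20*y - 29; no integer root y with |y| ≤ 4.
  x = 2: f_y(2, y) = -3*y**2 - 18*y - 26; no integer root y with |y| ≤ 4.
  x = 3: f_y(3, y) = -3*y**2 - 16*y - 21; vanishes at y ∈ {-3}. (3, -3): f_x = 0, f = 0 — SINGULAR.
  x = 4: f_y(4, y) = -3*y**2 - 14*y - 14; no integer root y with |y| ≤ 4.
Only singular point on the grid: (3, -3).
Classify: substitute x = 3 + u, y = -3 + v and expand: f = -2*u**3 + u**2*v + u*v**2 - v**3 + v**2.
No constant or linear terms (consistent with a singular point). Quadratic part: v**2. Cubic part: -2*u**3 + u**2*v + u*v**2 - v**3.
The quadratic part v**2 is a perfect square, so there is a single (double) tangent line v = 0, i.e. y = -3. Restricting the cubic part to that line (v = 0) leaves -2*u**3 ≠ 0, so f is not divisible by v and the branch is v² ≈ 2*u**3 to lowest order — this is a cusp.
Classification: cusp.


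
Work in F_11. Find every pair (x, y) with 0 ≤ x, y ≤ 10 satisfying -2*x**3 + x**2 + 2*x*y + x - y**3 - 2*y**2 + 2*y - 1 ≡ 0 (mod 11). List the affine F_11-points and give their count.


Affine F_11-points: {(1, 1), (2, 0), (4, 4), (7, 5), (8, 6), (10, 3), (10, 7), (10, 10)}; count = 8.

For each of the 121 pairs (x, y) ∈ F_11², evaluate f(x, y) mod 11. Record the zeros.
  x = 0: [0↦10, 1↦9, 2↦9, 3↦4, 4↦10, 5↦10, 6↦9, 7↦1, 8↦2, 9↦6, 10↦7]  zeros at y ∈ ∅
  x = 1: [0↦10, 1↦0, 2↦2, 3↦10, 4↦7, 5↦9, 6↦10, 7↦4, 8↦7, 9↦2, 10↦5]  zeros at y ∈ {1}
  x = 2: [0↦0, 1↦3, 2↦7, 3↦6, 4↦5, 5↦9, 6↦1, 7↦8, 8↦2, 9↦10, 10↦4]  zeros at y ∈ {0}
  x = 3: [0↦1, 1↦6, 2↦1, 3↦2, 4↦3, 5↦9, 6↦3, 7↦1, 8↦8, 9↦7, 10↦3]  zeros at y ∈ ∅
  x = 4: [0↦1, 1↦8, 2↦5, 3↦8, 4↦0, 5↦8, 6↦4, 7↦4, 8↦2, 9↦3, 10↦1]  zeros at y ∈ {4}
  x = 5: [0↦10, 1↦8, 2↦7, 3↦1, 4↦6, 5↦5, 6↦3, 7↦5, 8↦5, 9↦8, 10↦8]  zeros at y ∈ ∅
  x = 6: [0↦5, 1↦5, 2↦6, 3↦2, 4↦9, 5↦10, 6↦10, 7↦3, 8↦5, 9↦10, 10↦1]  zeros at y ∈ ∅
  x = 7: [0↦7, 1↦9, 2↦1, 3↦10, 4↦8, 5↦0, 6↦2, 7↦8, 8↦1, 9↦8, 10↦1]  zeros at y ∈ {5}
  x = 8: [0↦4, 1↦8, 2↦2, 3↦2, 4↦2, 5↦7, 6↦0, 7↦8, 8↦3, 9↦1, 10↦7]  zeros at y ∈ {6}
  x = 9: [0↦6, 1↦1, 2↦8, 3↦10, 4↦1, 5↦8, 6↦3, 7↦2, 8↦10, 9↦10, 10↦7]  zeros at y ∈ ∅
  x = 10: [0↦1, 1↦9, 2↦7, 3↦0, 4↦4, 5↦2, 6↦10, 7↦0, 8↦10, 9↦1, 10↦0]  zeros at y ∈ {3, 7, 10}
Collecting zeros: affine points = {(1, 1), (2, 0), (4, 4), (7, 5), (8, 6), (10, 3), (10, 7), (10, 10)}.
Total count |C(F_11)_aff| = 8.


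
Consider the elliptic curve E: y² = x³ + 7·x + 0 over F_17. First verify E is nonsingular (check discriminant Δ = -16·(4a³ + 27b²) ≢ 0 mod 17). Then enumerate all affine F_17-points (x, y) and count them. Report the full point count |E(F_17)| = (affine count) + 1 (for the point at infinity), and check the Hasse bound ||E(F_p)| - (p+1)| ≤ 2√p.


Affine points = {(0, 0), (1, 5), (1, 12), (7, 1), (7, 16), (10, 4), (10, 13), (16, 3), (16, 14)}; affine count = 9; |E(F_17)| = 10.

Discriminant check: Δ ∝ 4a³ + 27b² = 4·7³ + 27·0² = 4·343 + 27·0 ≡ 12 (mod 17). Nonzero ⇒ E is nonsingular.
For each x ∈ F_17, compute rhs = x³ + 7·x + 0 mod 17, then count y ∈ F_17 with y² ≡ rhs.
  x = 0: rhs = 0, matching y values: 0 (1 points).
  x = 1: rhs = 8, matching y values: 5, 12 (2 points).
  x = 2: rhs = 5, matching y values: none (0 points).
  x = 3: rhs = 14, matching y values: none (0 points).
  x = 4: rhs = 7, matching y values: none (0 points).
  x = 5: rhs = 7, matching y values: none (0 points).
  x = 6: rhs = 3, matching y values: none (0 points).
  x = 7: rhs = 1, matching y values: 1, 16 (2 points).
  x = 8: rhs = 7, matching y values: none (0 points).
  x = 9: rhs = 10, matching y values: none (0 points).
  x = 10: rhs = 16, matching y values: 4, 13 (2 points).
  x = 11: rhs = 14, matching y values: none (0 points).
  x = 12: rhs = 10, matching y values: none (0 points).
  x = 13: rhs = 10, matching y values: none (0 points).
  x = 14: rhs = 3, matching y values: none (0 points).
  x = 15: rhs = 12, matching y values: none (0 points).
  x = 16: rhs = 9, matching y values: 3, 14 (2 points).
Total affine count: 9.
Full point count |E(F_17)| = 9 + 1 = 10.
Hasse bound: |10 − (17+1)| = |-8| = 8 ≤ 2√17 ≈ 8.2462 ✓.


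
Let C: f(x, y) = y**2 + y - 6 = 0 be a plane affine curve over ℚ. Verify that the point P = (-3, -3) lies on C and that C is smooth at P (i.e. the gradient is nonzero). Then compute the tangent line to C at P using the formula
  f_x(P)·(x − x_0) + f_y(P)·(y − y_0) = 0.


Tangent line at P: -5*y - 15 = 0.

Step 1: f(-3, -3) = 0, so P lies on C.
Step 2: partial derivatives
  f_x(x, y) = 0, f_y(x, y) = 2*y + 1.
  f_x(P) = 0, f_y(P) = -5 (gradient nonzero, so P is smooth).
Step 3: tangent line at P: 0·(x − -3) + -5·(y − -3) = 0.
Expanding: -5*y - 15 = 0.


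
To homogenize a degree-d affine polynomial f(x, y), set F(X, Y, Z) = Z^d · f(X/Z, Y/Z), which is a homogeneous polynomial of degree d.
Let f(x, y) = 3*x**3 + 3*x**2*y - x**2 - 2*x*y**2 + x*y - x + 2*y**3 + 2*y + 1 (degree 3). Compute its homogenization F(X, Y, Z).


F(X, Y, Z) = 3*X**3 + 3*X**2*Y - X**2*Z - 2*X*Y**2 + X*Y*Z - X*Z**2 + 2*Y**3 + 2*Y*Z**2 + Z**3

deg(f) = 3.
Substitute x = X/Z, y = Y/Z into f, then multiply by Z^3.
  monomial 3·x^3·y^0 ↦ 3·X^3·Y^0·Z^0.
  monomial 3·x^2·y^1 ↦ 3·X^2·Y^1·Z^0.
  monomial -1·x^2·y^0 ↦ -1·X^2·Y^0·Z^1.
  monomial -2·x^1·y^2 ↦ -2·X^1·Y^2·Z^0.
  monomial 1·x^1·y^1 ↦ 1·X^1·Y^1·Z^1.
  monomial -1·x^1·y^0 ↦ -1·X^1·Y^0·Z^2.
  monomial 2·x^0·y^3 ↦ 2·X^0·Y^3·Z^0.
  monomial 2·x^0·y^1 ↦ 2·X^0·Y^1·Z^2.
  monomial 1·x^0·y^0 ↦ 1·X^0·Y^0·Z^3.
Collecting: F(X, Y, Z) = 3*X**3 + 3*X**2*Y - X**2*Z - 2*X*Y**2 + X*Y*Z - X*Z**2 + 2*Y**3 + 2*Y*Z**2 + Z**3.


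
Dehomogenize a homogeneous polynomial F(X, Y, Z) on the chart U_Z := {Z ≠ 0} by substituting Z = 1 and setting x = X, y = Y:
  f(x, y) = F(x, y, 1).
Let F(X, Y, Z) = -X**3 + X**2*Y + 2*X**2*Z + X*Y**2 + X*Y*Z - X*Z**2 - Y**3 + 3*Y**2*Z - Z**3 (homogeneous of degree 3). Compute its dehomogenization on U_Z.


f(x, y) = -x**3 + x**2*y + 2*x**2 + x*y**2 + x*y - x - y**3 + 3*y**2 - 1

On U_Z we set Z = 1. Each monomial c·X^i·Y^j·Z^k in F becomes c·x^i·y^j·1^k = c·x^i·y^j.
Substituting Z = 1: F(X, Y, 1) = -x**3 + x**2*y + 2*x**2 + x*y**2 + x*y - x - y**3 + 3*y**2 - 1.
Note: deg(f) ≤ deg(F) = 3; strict inequality happens when F is divisible by Z (lost terms).


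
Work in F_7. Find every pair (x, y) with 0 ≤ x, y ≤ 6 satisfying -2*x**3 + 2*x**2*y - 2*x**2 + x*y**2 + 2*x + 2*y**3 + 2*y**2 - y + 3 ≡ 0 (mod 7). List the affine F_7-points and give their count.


Affine F_7-points: {(1, 1), (2, 4), (3, 0), (3, 2), (3, 6), (4, 5), (5, 0)}; count = 7.

For each of the 49 pairs (x, y) ∈ F_7², evaluate f(x, y) mod 7. Record the zeros.
  x = 0: [0↦3, 1↦6, 2↦4, 3↦2, 4↦5, 5↦4, 6↦4]  zeros at y ∈ ∅
  x = 1: [0↦1, 1↦0, 2↦3, 3↦1, 4↦6, 5↦2, 6↦1]  zeros at y ∈ {1}
  x = 2: [0↦4, 1↦3, 2↦1, 3↦3, 4↦0, 5↦4, 6↦6]  zeros at y ∈ {4}
  x = 3: [0↦0, 1↦3, 2↦0, 3↦3, 4↦3, 5↦5, 6↦0]  zeros at y ∈ {0, 2, 6}
  x = 4: [0↦5, 1↦2, 2↦2, 3↦3, 4↦3, 5↦0, 6↦6]  zeros at y ∈ {5}
  x = 5: [0↦0, 1↦2, 2↦2, 3↦5, 4↦2, 5↦5, 6↦5]  zeros at y ∈ {0}
  x = 6: [0↦1, 1↦5, 2↦2, 3↦4, 4↦2, 5↦1, 6↦6]  zeros at y ∈ ∅
Collecting zeros: affine points = {(1, 1), (2, 4), (3, 0), (3, 2), (3, 6), (4, 5), (5, 0)}.
Total count |C(F_7)_aff| = 7.


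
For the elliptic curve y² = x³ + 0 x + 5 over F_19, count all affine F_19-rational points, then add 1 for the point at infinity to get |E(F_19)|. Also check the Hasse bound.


Affine points = {(0, 9), (0, 10), (1, 5), (1, 14), (5, 4), (5, 15), (7, 5), (7, 14), (8, 2), (8, 17), (10, 6), (10, 13), (11, 5), (11, 14), (12, 2), (12, 17), (13, 6), (13, 13), (15, 6), (15, 13), (16, 4), (16, 15), (17, 4), (17, 15), (18, 2), (18, 17)}; affine count = 26; |E(F_19)| = 27.

Discriminant check: Δ ∝ 4a³ + 27b² = 4·0³ + 27·5² = 4·0 + 27·25 ≡ 10 (mod 19). Nonzero ⇒ E is nonsingular.
For each x ∈ F_19, compute rhs = x³ + 0·x + 5 mod 19, then count y ∈ F_19 with y² ≡ rhs.
  x = 0: rhs = 5, matching y values: 9, 10 (2 points).
  x = 1: rhs = 6, matching y values: 5, 14 (2 points).
  x = 2: rhs = 13, matching y values: none (0 points).
  x = 3: rhs = 13, matching y values: none (0 points).
  x = 4: rhs = 12, matching y values: none (0 points).
  x = 5: rhs = 16, matching y values: 4, 15 (2 points).
  x = 6: rhs = 12, matching y values: none (0 points).
  x = 7: rhs = 6, matching y values: 5, 14 (2 points).
  x = 8: rhs = 4, matching y values: 2, 17 (2 points).
  x = 9: rhs = 12, matching y values: none (0 points).
  x = 10: rhs = 17, matching y values: 6, 13 (2 points).
  x = 11: rhs = 6, matching y values: 5, 14 (2 points).
  x = 12: rhs = 4, matching y values: 2, 17 (2 points).
  x = 13: rhs = 17, matching y values: 6, 13 (2 points).
  x = 14: rhs = 13, matching y values: none (0 points).
  x = 15: rhs = 17, matching y values: 6, 13 (2 points).
  x = 16: rhs = 16, matching y values: 4, 15 (2 points).
  x = 17: rhs = 16, matching y values: 4, 15 (2 points).
  x = 18: rhs = 4, matching y values: 2, 17 (2 points).
Total affine count: 26.
Full point count |E(F_19)| = 26 + 1 = 27.
Hasse bound: |27 − (19+1)| = |7| = 7 ≤ 2√19 ≈ 8.7178 ✓.


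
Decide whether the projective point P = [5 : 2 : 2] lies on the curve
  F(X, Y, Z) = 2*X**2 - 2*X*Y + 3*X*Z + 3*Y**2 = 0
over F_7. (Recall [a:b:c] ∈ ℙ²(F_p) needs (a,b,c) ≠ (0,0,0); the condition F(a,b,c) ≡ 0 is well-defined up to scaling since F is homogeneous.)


F(5,2,2) ≡ 2 (mod 7); P is NOT on the curve.

Evaluate F(5, 2, 2) term-by-term (mod 7).
  2*X**2 ↦ 2·25·1·1 = 50
  -2*X*Y ↦ -2·5·2·1 = -20
  3*X*Z ↦ 3·5·1·2 = 30
  3*Y**2 ↦ 3·1·4·1 = 12
Sum: F(5, 2, 2) = (50) + (-20) + (30) + (12) = 72.
Reducing mod 7: 72 ≡ 2 (mod 7).
Since F(a, b, c) ≡ 2 ≠ 0 (mod 7), P does NOT lie on the curve.


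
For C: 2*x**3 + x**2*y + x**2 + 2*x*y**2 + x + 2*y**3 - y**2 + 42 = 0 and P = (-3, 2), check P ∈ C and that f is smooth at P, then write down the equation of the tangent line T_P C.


Tangent line at P: 45*x + 5*y + 125 = 0.

Step 1: f(-3, 2) = 0, so P lies on C.
Step 2: partial derivatives
  f_x(x, y) = 6*x**2 + 2*x*y + 2*x + 2*y**2 + 1, f_y(x, y) = x**2 + 4*x*y + 6*y**2 - 2*y.
  f_x(P) = 45, f_y(P) = 5 (gradient nonzero, so P is smooth).
Step 3: tangent line at P: 45·(x − -3) + 5·(y − 2) = 0.
Expanding: 45*x + 5*y + 125 = 0.


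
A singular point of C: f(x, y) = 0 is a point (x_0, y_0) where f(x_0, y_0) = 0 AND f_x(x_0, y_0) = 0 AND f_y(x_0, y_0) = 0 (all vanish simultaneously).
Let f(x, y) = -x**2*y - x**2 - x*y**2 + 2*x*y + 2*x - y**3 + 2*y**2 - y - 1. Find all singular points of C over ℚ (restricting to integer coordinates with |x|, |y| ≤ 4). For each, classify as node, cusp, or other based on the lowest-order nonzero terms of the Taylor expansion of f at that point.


Singular points: {(1, 0)}; classification: node.

Compute partial derivatives:
  f_x = -2*x*y - 2*x - y**2 + 2*y + 2.
  f_y = -x**2 - 2*x*y + 2*x - 3*y**2 + 4*y - 1.
Scan x_0 ∈ {−4, ..., 4}. For each x_0, f_y(x_0, y) is a polynomial in y; find its integer roots y ∈ {−4, ..., 4}, then test f_x and f at those candidates.
  x = -4: f_y(-4, y) = -3*y**2 + 12*y - 25; no integer root y with |y| ≤ 4.
  x = -3: f_y(-3, y) = -3*y**2 + 10*y - 16; no integer root y with |y| ≤ 4.
  x = -2: f_y(-2, y) = -3*y**2 + 8*y - 9; no integer root y with |y| ≤ 4.
  x = -1: f_y(-1, y) = -3*y**2 + 6*y - 4; no integer root y with |y| ≤ 4.
  x = 0: f_y(0, y) = -3*y**2 + 4*y - 1; vanishes at y ∈ {1}. (0, 1): f_x = 3 ≠ 0.
  x = 1: f_y(1, y) = -3*y**2 + 2*y; vanishes at y ∈ {0}. (1, 0): f_x = 0, f = 0 — SINGULAR.
  x = 2: f_y(2, y) = -3*y**2 - 1; no integer root y with |y| ≤ 4.
  x = 3: f_y(3, y) = -3*y**2 - 2*y - 4; no integer root y with |y| ≤ 4.
  x = 4: f_y(4, y) = -3*y**2 - 4*y - 9; no integer root y with |y| ≤ 4.
Only singular point on the grid: (1, 0).
Classify: substitute x = 1 + u, y = 0 + v and expand: f = -u**2*v - u**2 - u*v**2 - v**3 + v**2.
No constant or linear terms (consistent with a singular point). Quadratic part: -u**2 + v**2. Cubic part: -u**2*v - u*v**2 - v**3.
The quadratic part v**2 - u**2 = (v − u)(v + u) splits into two distinct linear factors, so there are two distinct tangent lines y − 0 = ±(x − 1) — this is a node (ordinary double point).
Classification: node.


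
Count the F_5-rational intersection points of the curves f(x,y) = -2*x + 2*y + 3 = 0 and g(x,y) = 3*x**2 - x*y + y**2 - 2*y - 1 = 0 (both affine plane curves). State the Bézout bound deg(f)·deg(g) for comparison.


Common zeros: {(1, 2)}; count = 1; Bézout bound = 2.

deg(f) = 1, deg(g) = 2, so Bézout bound = 2.
Scan x ∈ F_5. For each x, list the y ∈ F_5 with f(x, y) ≡ 0 and those with g(x, y) ≡ 0 (mod 5); the common zeros in that column are the intersection.
  x = 0: f ≡ 0 at y ∈ {1}; g ≡ 0 at y ∈ ∅; common: ∅.
  x = 1: f ≡ 0 at y ∈ {2}; g ≡ 0 at y ∈ {1, 2}; common: {2}.
  x = 2: f ≡ 0 at y ∈ {3}; g ≡ 0 at y ∈ ∅; common: ∅.
  x = 3: f ≡ 0 at y ∈ {4}; g ≡ 0 at y ∈ {2, 3}; common: ∅.
  x = 4: f ≡ 0 at y ∈ {0}; g ≡ 0 at y ∈ ∅; common: ∅.
Collecting: common zeros = {(1, 2)}, so the count is 1.
Comparison with the Bézout bound: 1 ≤ 2 = deg(f)·deg(g), as expected for curves with no common component (the affine F_5-count falls short of the bound because intersections may lie at infinity, over extension fields, or carry multiplicity).


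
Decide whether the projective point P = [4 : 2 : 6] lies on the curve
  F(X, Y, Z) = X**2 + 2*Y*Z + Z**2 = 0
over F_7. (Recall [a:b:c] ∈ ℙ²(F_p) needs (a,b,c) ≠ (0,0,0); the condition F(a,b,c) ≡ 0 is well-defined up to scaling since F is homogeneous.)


F(4,2,6) ≡ 6 (mod 7); P is NOT on the curve.

Evaluate F(4, 2, 6) term-by-term (mod 7).
  X**2 ↦ 1·16·1·1 = 16
  2*Y*Z ↦ 2·1·2·6 = 24
  Z**2 ↦ 1·1·1·36 = 36
Sum: F(4, 2, 6) = (16) + (24) + (36) = 76.
Reducing mod 7: 76 ≡ 6 (mod 7).
Since F(a, b, c) ≡ 6 ≠ 0 (mod 7), P does NOT lie on the curve.


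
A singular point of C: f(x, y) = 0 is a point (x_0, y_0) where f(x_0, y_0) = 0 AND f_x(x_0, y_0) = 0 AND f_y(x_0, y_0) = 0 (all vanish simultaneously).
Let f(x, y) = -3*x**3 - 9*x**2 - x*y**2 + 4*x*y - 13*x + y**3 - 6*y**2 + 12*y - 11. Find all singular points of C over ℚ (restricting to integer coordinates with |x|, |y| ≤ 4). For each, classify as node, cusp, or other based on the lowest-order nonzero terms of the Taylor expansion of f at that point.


Singular points: {(-1, 2)}; classification: cusp.

Compute partial derivatives:
  f_x = -9*x**2 - 18*x - y**2 + 4*y - 13.
  f_y = -2*x*y + 4*x + 3*y**2 - 12*y + 12.
Scan x_0 ∈ {−4, ..., 4}. For each x_0, f_y(x_0, y) is a polynomial in y; find its integer roots y ∈ {−4, ..., 4}, then test f_x and f at those candidates.
  x = -4: f_y(-4, y) = 3*y**2 - 4*y - 4; vanishes at y ∈ {2}. (-4, 2): f_x = -81 ≠ 0.
  x = -3: f_y(-3, y) = 3*y**2 - 6*y; vanishes at y ∈ {0, 2}. (-3, 0): f_x = -40 ≠ 0; (-3, 2): f_x = -36 ≠ 0.
  x = -2: f_y(-2, y) = 3*y**2 - 8*y + 4; vanishes at y ∈ {2}. (-2, 2): f_x = -9 ≠ 0.
  x = -1: f_y(-1, y) = 3*y**2 - 10*y + 8; vanishes at y ∈ {2}. (-1, 2): f_x = 0, f = 0 — SINGULAR.
  x = 0: f_y(0, y) = 3*y**2 - 12*y + 12; vanishes at y ∈ {2}. (0, 2): f_x = -9 ≠ 0.
  x = 1: f_y(1, y) = 3*y**2 - 14*y + 16; vanishes at y ∈ {2}. (1, 2): f_x = -36 ≠ 0.
  x = 2: f_y(2, y) = 3*y**2 - 16*y + 20; vanishes at y ∈ {2}. (2, 2): f_x = -81 ≠ 0.
  x = 3: f_y(3, y) = 3*y**2 - 18*y + 24; vanishes at y ∈ {2, 4}. (3, 2): f_x = -144 ≠ 0; (3, 4): f_x = -148 ≠ 0.
  x = 4: f_y(4, y) = 3*y**2 - 20*y + 28; vanishes at y ∈ {2}. (4, 2): f_x = -225 ≠ 0.
Only singular point on the grid: (-1, 2).
Classify: substitute x = -1 + u, y = 2 + v and expand: f = -3*u**3 - u*v**2 + v**3 + v**2.
No constant or linear terms (consistent with a singular point). Quadratic part: v**2. Cubic part: -3*u**3 - u*v**2 + v**3.
The quadratic part v**2 is a perfect square, so there is a single (double) tangent line v = 0, i.e. y = 2. Restricting the cubic part to that line (v = 0) leaves -3*u**3 ≠ 0, so f is not divisible by v and the branch is v² ≈ 3*u**3 to lowest order — this is a cusp.
Classification: cusp.


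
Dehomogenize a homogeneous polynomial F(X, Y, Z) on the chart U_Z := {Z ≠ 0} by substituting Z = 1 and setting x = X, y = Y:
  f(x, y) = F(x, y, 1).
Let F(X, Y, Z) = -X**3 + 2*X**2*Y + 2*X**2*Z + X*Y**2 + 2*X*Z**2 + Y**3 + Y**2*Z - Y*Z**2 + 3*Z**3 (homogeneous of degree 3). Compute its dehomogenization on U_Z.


f(x, y) = -x**3 + 2*x**2*y + 2*x**2 + x*y**2 + 2*x + y**3 + y**2 - y + 3

On U_Z we set Z = 1. Each monomial c·X^i·Y^j·Z^k in F becomes c·x^i·y^j·1^k = c·x^i·y^j.
Substituting Z = 1: F(X, Y, 1) = -x**3 + 2*x**2*y + 2*x**2 + x*y**2 + 2*x + y**3 + y**2 - y + 3.
Note: deg(f) ≤ deg(F) = 3; strict inequality happens when F is divisible by Z (lost terms).


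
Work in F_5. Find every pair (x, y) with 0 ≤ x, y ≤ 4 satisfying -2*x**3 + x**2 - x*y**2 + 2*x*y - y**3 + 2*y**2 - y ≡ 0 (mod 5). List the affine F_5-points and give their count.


Affine F_5-points: {(0, 0), (0, 1), (1, 1), (1, 4), (2, 1), (2, 3), (3, 0), (3, 4), (4, 4)}; count = 9.

For each of the 25 pairs (x, y) ∈ F_5², evaluate f(x, y) mod 5. Record the zeros.
  x = 0: [0↦0, 1↦0, 2↦3, 3↦3, 4↦4]  zeros at y ∈ {0, 1}
  x = 1: [0↦4, 1↦0, 2↦2, 3↦4, 4↦0]  zeros at y ∈ {1, 4}
  x = 2: [0↦3, 1↦0, 2↦1, 3↦0, 4↦1]  zeros at y ∈ {1, 3}
  x = 3: [0↦0, 1↦3, 2↦3, 3↦4, 4↦0]  zeros at y ∈ {0, 4}
  x = 4: [0↦3, 1↦2, 2↦1, 3↦4, 4↦0]  zeros at y ∈ {4}
Collecting zeros: affine points = {(0, 0), (0, 1), (1, 1), (1, 4), (2, 1), (2, 3), (3, 0), (3, 4), (4, 4)}.
Total count |C(F_5)_aff| = 9.


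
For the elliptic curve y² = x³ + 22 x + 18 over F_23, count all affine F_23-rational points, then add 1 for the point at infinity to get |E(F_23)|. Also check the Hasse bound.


Affine points = {(0, 8), (0, 15), (1, 8), (1, 15), (2, 1), (2, 22), (4, 3), (4, 20), (5, 0), (7, 3), (7, 20), (8, 4), (8, 19), (9, 5), (9, 18), (11, 2), (11, 21), (12, 3), (12, 20), (16, 2), (16, 21), (18, 6), (18, 17), (19, 2), (19, 21), (21, 9), (21, 14), (22, 8), (22, 15)}; affine count = 29; |E(F_23)| = 30.

Discriminant check: Δ ∝ 4a³ + 27b² = 4·22³ + 27·18² = 4·10648 + 27·324 ≡ 4 (mod 23). Nonzero ⇒ E is nonsingular.
For each x ∈ F_23, compute rhs = x³ + 22·x + 18 mod 23, then count y ∈ F_23 with y² ≡ rhs.
  x = 0: rhs = 18, matching y values: 8, 15 (2 points).
  x = 1: rhs = 18, matching y values: 8, 15 (2 points).
  x = 2: rhs = 1, matching y values: 1, 22 (2 points).
  x = 3: rhs = 19, matching y values: none (0 points).
  x = 4: rhs = 9, matching y values: 3, 20 (2 points).
  x = 5: rhs = 0, matching y values: 0 (1 points).
  x = 6: rhs = 21, matching y values: none (0 points).
  x = 7: rhs = 9, matching y values: 3, 20 (2 points).
  x = 8: rhs = 16, matching y values: 4, 19 (2 points).
  x = 9: rhs = 2, matching y values: 5, 18 (2 points).
  x = 10: rhs = 19, matching y values: none (0 points).
  x = 11: rhs = 4, matching y values: 2, 21 (2 points).
  x = 12: rhs = 9, matching y values: 3, 20 (2 points).
  x = 13: rhs = 17, matching y values: none (0 points).
  x = 14: rhs = 11, matching y values: none (0 points).
  x = 15: rhs = 20, matching y values: none (0 points).
  x = 16: rhs = 4, matching y values: 2, 21 (2 points).
  x = 17: rhs = 15, matching y values: none (0 points).
  x = 18: rhs = 13, matching y values: 6, 17 (2 points).
  x = 19: rhs = 4, matching y values: 2, 21 (2 points).
  x = 20: rhs = 17, matching y values: none (0 points).
  x = 21: rhs = 12, matching y values: 9, 14 (2 points).
  x = 22: rhs = 18, matching y values: 8, 15 (2 points).
Total affine count: 29.
Full point count |E(F_23)| = 29 + 1 = 30.
Hasse bound: |30 − (23+1)| = |6| = 6 ≤ 2√23 ≈ 9.5917 ✓.


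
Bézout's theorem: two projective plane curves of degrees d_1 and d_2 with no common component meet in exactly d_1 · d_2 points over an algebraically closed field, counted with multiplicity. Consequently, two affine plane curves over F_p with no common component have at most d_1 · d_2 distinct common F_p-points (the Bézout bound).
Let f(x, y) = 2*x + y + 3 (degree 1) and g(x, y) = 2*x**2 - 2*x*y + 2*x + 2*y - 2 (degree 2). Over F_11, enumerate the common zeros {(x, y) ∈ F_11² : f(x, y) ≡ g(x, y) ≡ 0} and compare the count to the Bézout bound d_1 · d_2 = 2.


Common zeros: ∅; count = 0; Bézout bound = 2.

deg(f) = 1, deg(g) = 2, so Bézout bound = 2.
Scan x ∈ F_11. For each x, list the y ∈ F_11 with f(x, y) ≡ 0 and those with g(x, y) ≡ 0 (mod 11); the common zeros in that column are the intersection.
  x = 0: f ≡ 0 at y ∈ {8}; g ≡ 0 at y ∈ {1}; common: ∅.
  x = 1: f ≡ 0 at y ∈ {6}; g ≡ 0 at y ∈ ∅; common: ∅.
  x = 2: f ≡ 0 at y ∈ {4}; g ≡ 0 at y ∈ {5}; common: ∅.
  x = 3: f ≡ 0 at y ∈ {2}; g ≡ 0 at y ∈ {0}; common: ∅.
  x = 4: f ≡ 0 at y ∈ {0}; g ≡ 0 at y ∈ {10}; common: ∅.
  x = 5: f ≡ 0 at y ∈ {9}; g ≡ 0 at y ∈ {10}; common: ∅.
  x = 6: f ≡ 0 at y ∈ {7}; g ≡ 0 at y ∈ {6}; common: ∅.
  x = 7: f ≡ 0 at y ∈ {5}; g ≡ 0 at y ∈ {0}; common: ∅.
  x = 8: f ≡ 0 at y ∈ {3}; g ≡ 0 at y ∈ {7}; common: ∅.
  x = 9: f ≡ 0 at y ∈ {1}; g ≡ 0 at y ∈ {7}; common: ∅.
  x = 10: f ≡ 0 at y ∈ {10}; g ≡ 0 at y ∈ {6}; common: ∅.
Collecting: common zeros = ∅, so the count is 0.
Comparison with the Bézout bound: 0 ≤ 2 = deg(f)·deg(g), as expected for curves with no common component (the affine F_11-count falls short of the bound because intersections may lie at infinity, over extension fields, or carry multiplicity).


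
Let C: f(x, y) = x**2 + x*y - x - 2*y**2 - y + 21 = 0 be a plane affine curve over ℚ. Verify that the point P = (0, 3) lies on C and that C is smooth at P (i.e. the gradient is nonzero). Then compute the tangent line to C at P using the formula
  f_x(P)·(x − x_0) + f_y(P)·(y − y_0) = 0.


Tangent line at P: 2*x - 13*y + 39 = 0.

Step 1: f(0, 3) = 0, so P lies on C.
Step 2: partial derivatives
  f_x(x, y) = 2*x + y - 1, f_y(x, y) = x - 4*y - 1.
  f_x(P) = 2, f_y(P) = -13 (gradient nonzero, so P is smooth).
Step 3: tangent line at P: 2·(x − 0) + -13·(y − 3) = 0.
Expanding: 2*x - 13*y + 39 = 0.


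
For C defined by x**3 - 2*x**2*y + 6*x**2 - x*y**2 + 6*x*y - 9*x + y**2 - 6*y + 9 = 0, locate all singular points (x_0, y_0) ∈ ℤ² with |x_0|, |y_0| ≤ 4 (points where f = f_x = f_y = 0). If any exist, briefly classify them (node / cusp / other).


Singular points: {(0, 3)}; classification: cusp.

Compute partial derivatives:
  f_x = 3*x**2 - 4*x*y + 12*x - y**2 + 6*y - 9.
  f_y = -2*x**2 - 2*x*y + 6*x + 2*y - 6.
Scan x_0 ∈ {−4, ..., 4}. For each x_0, f_y(x_0, y) is a polynomial in y; find its integer roots y ∈ {−4, ..., 4}, then test f_x and f at those candidates.
  x = -4: f_y(-4, y) = 10*y - 62; no integer root y with |y| ≤ 4.
  x = -3: f_y(-3, y) = 8*y - 42; no integer root y with |y| ≤ 4.
  x = -2: f_y(-2, y) = 6*y - 26; no integer root y with |y| ≤ 4.
  x = -1: f_y(-1, y) = 4*y - 14; no integer root y with |y| ≤ 4.
  x = 0: f_y(0, y) = 2*y - 6; vanishes at y ∈ {3}. (0, 3): f_x = 0, f = 0 — SINGULAR.
  x = 1: f_y(1, y) = -2; no integer root y with |y| ≤ 4.
  x = 2: f_y(2, y) = -2*y - 2; vanishes at y ∈ {-1}. (2, -1): f_x = 28 ≠ 0.
  x = 3: f_y(3, y) = -4*y - 6; no integer root y with |y| ≤ 4.
  x = 4: f_y(4, y) = -6*y - 14; no integer root y with |y| ≤ 4.
Only singular point on the grid: (0, 3).
Classify: substitute x = 0 + u, y = 3 + v and expand: f = u**3 - 2*u**2*v - u*v**2 + v**2.
No constant or linear terms (consistent with a singular point). Quadratic part: v**2. Cubic part: u**3 - 2*u**2*v - u*v**2.
The quadratic part v**2 is a perfect square, so there is a single (double) tangent line v = 0, i.e. y = 3. Restricting the cubic part to that line (v = 0) leaves u**3 ≠ 0, so f is not divisible by v and the branch is v² ≈ -u**3 to lowest order — this is a cusp.
Classification: cusp.


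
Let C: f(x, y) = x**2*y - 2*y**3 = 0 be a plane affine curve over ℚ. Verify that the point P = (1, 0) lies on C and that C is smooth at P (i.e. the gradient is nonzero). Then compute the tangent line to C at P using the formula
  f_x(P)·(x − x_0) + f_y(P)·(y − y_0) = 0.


Tangent line at P: y = 0.

Step 1: f(1, 0) = 0, so P lies on C.
Step 2: partial derivatives
  f_x(x, y) = 2*x*y, f_y(x, y) = x**2 - 6*y**2.
  f_x(P) = 0, f_y(P) = 1 (gradient nonzero, so P is smooth).
Step 3: tangent line at P: 0·(x − 1) + 1·(y − 0) = 0.
Expanding: y = 0.


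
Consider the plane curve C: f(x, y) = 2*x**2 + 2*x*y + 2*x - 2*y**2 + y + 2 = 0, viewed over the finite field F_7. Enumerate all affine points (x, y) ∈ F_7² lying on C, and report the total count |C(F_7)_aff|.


Affine F_7-points: {(1, 1), (1, 4), (2, 0), (2, 6), (4, 0), (4, 1), (5, 3), (5, 6)}; count = 8.

For each of the 49 pairs (x, y) ∈ F_7², evaluate f(x, y) mod 7. Record the zeros.
  x = 0: [0↦2, 1↦1, 2↦3, 3↦1, 4↦2, 5↦6, 6↦6]  zeros at y ∈ ∅
  x = 1: [0↦6, 1↦0, 2↦4, 3↦4, 4↦0, 5↦6, 6↦1]  zeros at y ∈ {1, 4}
  x = 2: [0↦0, 1↦3, 2↦2, 3↦4, 4↦2, 5↦3, 6↦0]  zeros at y ∈ {0, 6}
  x = 3: [0↦5, 1↦3, 2↦4, 3↦1, 4↦1, 5↦4, 6↦3]  zeros at y ∈ ∅
  x = 4: [0↦0, 1↦0, 2↦3, 3↦2, 4↦4, 5↦2, 6↦3]  zeros at y ∈ {0, 1}
  x = 5: [0↦6, 1↦1, 2↦6, 3↦0, 4↦4, 5↦4, 6↦0]  zeros at y ∈ {3, 6}
  x = 6: [0↦2, 1↦6, 2↦6, 3↦2, 4↦1, 5↦3, 6↦1]  zeros at y ∈ ∅
Collecting zeros: affine points = {(1, 1), (1, 4), (2, 0), (2, 6), (4, 0), (4, 1), (5, 3), (5, 6)}.
Total count |C(F_7)_aff| = 8.


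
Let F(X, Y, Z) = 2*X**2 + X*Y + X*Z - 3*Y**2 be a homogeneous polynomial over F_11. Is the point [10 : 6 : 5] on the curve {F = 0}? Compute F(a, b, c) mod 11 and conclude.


F(10,6,5) ≡ 4 (mod 11); P is NOT on the curve.

Evaluate F(10, 6, 5) term-by-term (mod 11).
  2*X**2 ↦ 2·100·1·1 = 200
  X*Y ↦ 1·10·6·1 = 60
  X*Z ↦ 1·10·1·5 = 50
  -3*Y**2 ↦ -3·1·36·1 = -108
Sum: F(10, 6, 5) = (200) + (60) + (50) + (-108) = 202.
Reducing mod 11: 202 ≡ 4 (mod 11).
Since F(a, b, c) ≡ 4 ≠ 0 (mod 11), P does NOT lie on the curve.


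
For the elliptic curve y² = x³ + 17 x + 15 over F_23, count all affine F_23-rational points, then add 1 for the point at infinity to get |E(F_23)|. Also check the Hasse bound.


Affine points = {(3, 1), (3, 22), (4, 3), (4, 20), (5, 8), (5, 15), (9, 0), (10, 9), (10, 14), (13, 8), (13, 15), (16, 6), (16, 17), (18, 9), (18, 14), (20, 11), (20, 12)}; affine count = 17; |E(F_23)| = 18.

Discriminant check: Δ ∝ 4a³ + 27b² = 4·17³ + 27·15² = 4·4913 + 27·225 ≡ 13 (mod 23). Nonzero ⇒ E is nonsingular.
For each x ∈ F_23, compute rhs = x³ + 17·x + 15 mod 23, then count y ∈ F_23 with y² ≡ rhs.
  x = 0: rhs = 15, matching y values: none (0 points).
  x = 1: rhs = 10, matching y values: none (0 points).
  x = 2: rhs = 11, matching y values: none (0 points).
  x = 3: rhs = 1, matching y values: 1, 22 (2 points).
  x = 4: rhs = 9, matching y values: 3, 20 (2 points).
  x = 5: rhs = 18, matching y values: 8, 15 (2 points).
  x = 6: rhs = 11, matching y values: none (0 points).
  x = 7: rhs = 17, matching y values: none (0 points).
  x = 8: rhs = 19, matching y values: none (0 points).
  x = 9: rhs = 0, matching y values: 0 (1 points).
  x = 10: rhs = 12, matching y values: 9, 14 (2 points).
  x = 11: rhs = 15, matching y values: none (0 points).
  x = 12: rhs = 15, matching y values: none (0 points).
  x = 13: rhs = 18, matching y values: 8, 15 (2 points).
  x = 14: rhs = 7, matching y values: none (0 points).
  x = 15: rhs = 11, matching y values: none (0 points).
  x = 16: rhs = 13, matching y values: 6, 17 (2 points).
  x = 17: rhs = 19, matching y values: none (0 points).
  x = 18: rhs = 12, matching y values: 9, 14 (2 points).
  x = 19: rhs = 21, matching y values: none (0 points).
  x = 20: rhs = 6, matching y values: 11, 12 (2 points).
  x = 21: rhs = 19, matching y values: none (0 points).
  x = 22: rhs = 20, matching y values: none (0 points).
Total affine count: 17.
Full point count |E(F_23)| = 17 + 1 = 18.
Hasse bound: |18 − (23+1)| = |-6| = 6 ≤ 2√23 ≈ 9.5917 ✓.


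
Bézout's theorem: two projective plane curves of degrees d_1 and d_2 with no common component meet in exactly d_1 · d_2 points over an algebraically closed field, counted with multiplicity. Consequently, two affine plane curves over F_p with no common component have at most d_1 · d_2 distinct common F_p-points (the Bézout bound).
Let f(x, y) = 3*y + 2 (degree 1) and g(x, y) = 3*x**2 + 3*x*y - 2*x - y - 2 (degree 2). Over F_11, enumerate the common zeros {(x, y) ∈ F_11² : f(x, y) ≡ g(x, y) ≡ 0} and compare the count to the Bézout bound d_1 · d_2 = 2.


Common zeros: ∅; count = 0; Bézout bound = 2.

deg(f) = 1, deg(g) = 2, so Bézout bound = 2.
Scan x ∈ F_11. For each x, list the y ∈ F_11 with f(x, y) ≡ 0 and those with g(x, y) ≡ 0 (mod 11); the common zeros in that column are the intersection.
  x = 0: f ≡ 0 at y ∈ {3}; g ≡ 0 at y ∈ {9}; common: ∅.
  x = 1: f ≡ 0 at y ∈ {3}; g ≡ 0 at y ∈ {6}; common: ∅.
  x = 2: f ≡ 0 at y ∈ {3}; g ≡ 0 at y ∈ {1}; common: ∅.
  x = 3: f ≡ 0 at y ∈ {3}; g ≡ 0 at y ∈ {10}; common: ∅.
  x = 4: f ≡ 0 at y ∈ {3}; g ≡ 0 at y ∈ ∅; common: ∅.
  x = 5: f ≡ 0 at y ∈ {3}; g ≡ 0 at y ∈ {1}; common: ∅.
  x = 6: f ≡ 0 at y ∈ {3}; g ≡ 0 at y ∈ {10}; common: ∅.
  x = 7: f ≡ 0 at y ∈ {3}; g ≡ 0 at y ∈ {5}; common: ∅.
  x = 8: f ≡ 0 at y ∈ {3}; g ≡ 0 at y ∈ {2}; common: ∅.
  x = 9: f ≡ 0 at y ∈ {3}; g ≡ 0 at y ∈ {2}; common: ∅.
  x = 10: f ≡ 0 at y ∈ {3}; g ≡ 0 at y ∈ {9}; common: ∅.
Collecting: common zeros = ∅, so the count is 0.
Comparison with the Bézout bound: 0 ≤ 2 = deg(f)·deg(g), as expected for curves with no common component (the affine F_11-count falls short of the bound because intersections may lie at infinity, over extension fields, or carry multiplicity).


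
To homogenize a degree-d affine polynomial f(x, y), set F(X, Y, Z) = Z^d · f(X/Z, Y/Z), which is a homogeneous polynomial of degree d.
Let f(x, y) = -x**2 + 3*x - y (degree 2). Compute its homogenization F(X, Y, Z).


F(X, Y, Z) = -X**2 + 3*X*Z - Y*Z

deg(f) = 2.
Substitute x = X/Z, y = Y/Z into f, then multiply by Z^2.
  monomial -1·x^2·y^0 ↦ -1·X^2·Y^0·Z^0.
  monomial 3·x^1·y^0 ↦ 3·X^1·Y^0·Z^1.
  monomial -1·x^0·y^1 ↦ -1·X^0·Y^1·Z^1.
Collecting: F(X, Y, Z) = -X**2 + 3*X*Z - Y*Z.


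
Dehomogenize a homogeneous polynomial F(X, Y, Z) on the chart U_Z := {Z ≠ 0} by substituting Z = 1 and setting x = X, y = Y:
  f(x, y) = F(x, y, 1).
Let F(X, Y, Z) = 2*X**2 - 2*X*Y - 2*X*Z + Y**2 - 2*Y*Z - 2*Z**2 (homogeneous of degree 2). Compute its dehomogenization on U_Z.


f(x, y) = 2*x**2 - 2*x*y - 2*x + y**2 - 2*y - 2

On U_Z we set Z = 1. Each monomial c·X^i·Y^j·Z^k in F becomes c·x^i·y^j·1^k = c·x^i·y^j.
Substituting Z = 1: F(X, Y, 1) = 2*x**2 - 2*x*y - 2*x + y**2 - 2*y - 2.
Note: deg(f) ≤ deg(F) = 2; strict inequality happens when F is divisible by Z (lost terms).


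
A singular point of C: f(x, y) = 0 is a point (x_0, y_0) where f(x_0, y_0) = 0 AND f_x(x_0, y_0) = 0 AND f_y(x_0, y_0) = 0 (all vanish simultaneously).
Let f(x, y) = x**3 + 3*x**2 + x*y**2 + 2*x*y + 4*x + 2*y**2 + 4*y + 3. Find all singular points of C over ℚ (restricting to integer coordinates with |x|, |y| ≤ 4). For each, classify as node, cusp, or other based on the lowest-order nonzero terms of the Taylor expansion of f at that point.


Singular points: {(-1, -1)}; classification: cusp.

Compute partial derivatives:
  f_x = 3*x**2 + 6*x + y**2 + 2*y + 4.
  f_y = 2*x*y + 2*x + 4*y + 4.
Scan x_0 ∈ {−4, ..., 4}. For each x_0, f_y(x_0, y) is a polynomial in y; find its integer roots y ∈ {−4, ..., 4}, then test f_x and f at those candidates.
  x = -4: f_y(-4, y) = -4*y - 4; vanishes at y ∈ {-1}. (-4, -1): f_x = 27 ≠ 0.
  x = -3: f_y(-3, y) = -2*y - 2; vanishes at y ∈ {-1}. (-3, -1): f_x = 12 ≠ 0.
  x = -2: f_y(-2, y) = 0; vanishes at y ∈ {-4, -3, -2, -1, 0, 1, 2, 3, 4}. (-2, -4): f_x = 12 ≠ 0; (-2, -3): f_x = 7 ≠ 0; (-2, -2): f_x = 4 ≠ 0; (-2, -1): f_x = 3 ≠ 0; (-2, 0): f_x = 4 ≠ 0; (-2, 1): f_x = 7 ≠ 0; (-2, 2): f_x = 12 ≠ 0; (-2, 3): f_x = 19 ≠ 0; (-2, 4): f_x = 28 ≠ 0.
  x = -1: f_y(-1, y) = 2*y + 2; vanishes at y ∈ {-1}. (-1, -1): f_x = 0, f = 0 — SINGULAR.
  x = 0: f_y(0, y) = 4*y + 4; vanishes at y ∈ {-1}. (0, -1): f_x = 3 ≠ 0.
  x = 1: f_y(1, y) = 6*y + 6; vanishes at y ∈ {-1}. (1, -1): f_x = 12 ≠ 0.
  x = 2: f_y(2, y) = 8*y + 8; vanishes at y ∈ {-1}. (2, -1): f_x = 27 ≠ 0.
  x = 3: f_y(3, y) = 10*y + 10; vanishes at y ∈ {-1}. (3, -1): f_x = 48 ≠ 0.
  x = 4: f_y(4, y) = 12*y + 12; vanishes at y ∈ {-1}. (4, -1): f_x = 75 ≠ 0.
Only singular point on the grid: (-1, -1).
Classify: substitute x = -1 + u, y = -1 + v and expand: f = u**3 + u*v**2 + v**2.
No constant or linear terms (consistent with a singular point). Quadratic part: v**2. Cubic part: u**3 + u*v**2.
The quadratic part v**2 is a perfect square, so there is a single (double) tangent line v = 0, i.e. y = -1. Restricting the cubic part to that line (v = 0) leaves u**3 ≠ 0, so f is not divisible by v and the branch is v² ≈ -u**3 to lowest order — this is a cusp.
Classification: cusp.


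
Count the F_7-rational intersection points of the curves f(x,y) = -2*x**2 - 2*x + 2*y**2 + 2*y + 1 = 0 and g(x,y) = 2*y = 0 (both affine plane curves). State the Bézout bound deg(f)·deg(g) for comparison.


Common zeros: ∅; count = 0; Bézout bound = 2.

deg(f) = 2, deg(g) = 1, so Bézout bound = 2.
Scan x ∈ F_7. For each x, list the y ∈ F_7 with f(x, y) ≡ 0 and those with g(x, y) ≡ 0 (mod 7); the common zeros in that column are the intersection.
  x = 0: f ≡ 0 at y ∈ ∅; g ≡ 0 at y ∈ {0}; common: ∅.
  x = 1: f ≡ 0 at y ∈ {3}; g ≡ 0 at y ∈ {0}; common: ∅.
  x = 2: f ≡ 0 at y ∈ {1, 5}; g ≡ 0 at y ∈ {0}; common: ∅.
  x = 3: f ≡ 0 at y ∈ ∅; g ≡ 0 at y ∈ {0}; common: ∅.
  x = 4: f ≡ 0 at y ∈ {1, 5}; g ≡ 0 at y ∈ {0}; common: ∅.
  x = 5: f ≡ 0 at y ∈ {3}; g ≡ 0 at y ∈ {0}; common: ∅.
  x = 6: f ≡ 0 at y ∈ ∅; g ≡ 0 at y ∈ {0}; common: ∅.
Collecting: common zeros = ∅, so the count is 0.
Comparison with the Bézout bound: 0 ≤ 2 = deg(f)·deg(g), as expected for curves with no common component (the affine F_7-count falls short of the bound because intersections may lie at infinity, over extension fields, or carry multiplicity).


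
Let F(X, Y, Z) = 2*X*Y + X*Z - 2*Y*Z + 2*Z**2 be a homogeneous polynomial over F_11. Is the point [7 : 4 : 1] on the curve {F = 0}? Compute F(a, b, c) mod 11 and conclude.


F(7,4,1) ≡ 2 (mod 11); P is NOT on the curve.

Evaluate F(7, 4, 1) term-by-term (mod 11).
  2*X*Y ↦ 2·7·4·1 = 56
  X*Z ↦ 1·7·1·1 = 7
  -2*Y*Z ↦ -2·1·4·1 = -8
  2*Z**2 ↦ 2·1·1·1 = 2
Sum: F(7, 4, 1) = (56) + (7) + (-8) + (2) = 57.
Reducing mod 11: 57 ≡ 2 (mod 11).
Since F(a, b, c) ≡ 2 ≠ 0 (mod 11), P does NOT lie on the curve.


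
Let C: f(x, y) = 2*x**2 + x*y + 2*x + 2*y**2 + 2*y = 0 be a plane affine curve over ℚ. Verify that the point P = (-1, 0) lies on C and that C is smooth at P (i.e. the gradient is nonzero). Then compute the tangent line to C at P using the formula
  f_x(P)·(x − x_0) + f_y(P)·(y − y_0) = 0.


Tangent line at P: -2*x + y - 2 = 0.

Step 1: f(-1, 0) = 0, so P lies on C.
Step 2: partial derivatives
  f_x(x, y) = 4*x + y + 2, f_y(x, y) = x + 4*y + 2.
  f_x(P) = -2, f_y(P) = 1 (gradient nonzero, so P is smooth).
Step 3: tangent line at P: -2·(x − -1) + 1·(y − 0) = 0.
Expanding: -2*x + y - 2 = 0.
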